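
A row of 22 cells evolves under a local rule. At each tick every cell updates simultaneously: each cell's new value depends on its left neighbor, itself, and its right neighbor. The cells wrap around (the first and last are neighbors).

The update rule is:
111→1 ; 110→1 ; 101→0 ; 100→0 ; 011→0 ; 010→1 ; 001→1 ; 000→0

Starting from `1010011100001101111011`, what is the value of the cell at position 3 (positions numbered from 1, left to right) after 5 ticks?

1

tick 1: 1010101100010100111001
tick 2: 1010100100110101011010
tick 3: 1010101101010101001010
tick 4: 1010100101010101011010
tick 5: 1010101101010101001010
position 3 holds 1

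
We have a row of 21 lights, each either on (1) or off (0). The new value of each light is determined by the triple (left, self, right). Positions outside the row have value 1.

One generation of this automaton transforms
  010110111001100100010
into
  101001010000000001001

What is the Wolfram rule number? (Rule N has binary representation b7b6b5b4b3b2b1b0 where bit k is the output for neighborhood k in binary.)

161

position 7: 111 → 1  (bit 7 = 1)
position 4: 110 → 0  (bit 6 = 0)
position 0: 101 → 1  (bit 5 = 1)
position 9: 100 → 0  (bit 4 = 0)
position 3: 011 → 0  (bit 3 = 0)
position 1: 010 → 0  (bit 2 = 0)
position 10: 001 → 0  (bit 1 = 0)
position 17: 000 → 1  (bit 0 = 1)
bits b7..b0 = 10100001 = 161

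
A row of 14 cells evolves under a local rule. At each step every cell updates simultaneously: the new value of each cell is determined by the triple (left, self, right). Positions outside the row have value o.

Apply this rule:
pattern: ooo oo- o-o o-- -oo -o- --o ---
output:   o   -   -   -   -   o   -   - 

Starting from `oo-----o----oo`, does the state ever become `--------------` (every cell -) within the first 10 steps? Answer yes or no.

o------o-----o
-------o------
-------o------  (fixed point — unchanged through step 10)
step 10 is -------o------, still not uniform -

no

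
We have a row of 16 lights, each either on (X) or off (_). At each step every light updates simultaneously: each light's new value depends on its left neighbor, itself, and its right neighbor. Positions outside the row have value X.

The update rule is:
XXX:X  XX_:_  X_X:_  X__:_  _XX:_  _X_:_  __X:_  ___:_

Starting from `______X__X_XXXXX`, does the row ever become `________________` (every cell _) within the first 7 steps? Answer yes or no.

yes

step 1: ____________XXXX
step 2: _____________XXX
step 3: ______________XX
step 4: _______________X
step 5: ________________
all cells are _ at step 5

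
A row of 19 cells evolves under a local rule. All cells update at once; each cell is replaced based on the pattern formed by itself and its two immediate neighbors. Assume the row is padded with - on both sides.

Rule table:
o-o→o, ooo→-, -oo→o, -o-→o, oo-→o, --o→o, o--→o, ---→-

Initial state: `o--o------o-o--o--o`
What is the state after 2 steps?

ooooo----oooooooooo
o---oo--oo--------o

o---oo--oo--------o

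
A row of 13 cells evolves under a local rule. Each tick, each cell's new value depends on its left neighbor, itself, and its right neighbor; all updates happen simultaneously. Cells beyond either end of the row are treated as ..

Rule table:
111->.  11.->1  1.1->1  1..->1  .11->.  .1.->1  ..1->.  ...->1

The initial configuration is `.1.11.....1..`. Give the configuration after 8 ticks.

.11.11111.111
..11....11..1
1..1111..11.1
11....11..111
.1111..11...1
....11..111.1
111..11...111
..11..111...1

..11..111...1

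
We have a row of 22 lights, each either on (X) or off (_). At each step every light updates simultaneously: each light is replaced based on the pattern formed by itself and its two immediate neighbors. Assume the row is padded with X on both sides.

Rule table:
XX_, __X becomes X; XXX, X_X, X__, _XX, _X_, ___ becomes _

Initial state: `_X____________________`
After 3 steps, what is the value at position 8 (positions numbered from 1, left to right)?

_

_____________________X
____________________X_
___________________X__
position 8 holds _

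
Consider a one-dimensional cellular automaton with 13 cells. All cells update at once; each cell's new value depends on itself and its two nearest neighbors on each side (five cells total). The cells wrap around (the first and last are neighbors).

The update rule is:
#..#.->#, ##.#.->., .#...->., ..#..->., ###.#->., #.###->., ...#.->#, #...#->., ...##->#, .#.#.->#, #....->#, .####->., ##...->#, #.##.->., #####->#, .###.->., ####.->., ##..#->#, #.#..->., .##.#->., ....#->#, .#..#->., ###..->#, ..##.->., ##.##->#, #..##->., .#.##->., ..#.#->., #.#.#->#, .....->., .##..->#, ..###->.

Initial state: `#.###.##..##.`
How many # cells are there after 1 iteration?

iteration 1: #....#.##....
count of #: 4

4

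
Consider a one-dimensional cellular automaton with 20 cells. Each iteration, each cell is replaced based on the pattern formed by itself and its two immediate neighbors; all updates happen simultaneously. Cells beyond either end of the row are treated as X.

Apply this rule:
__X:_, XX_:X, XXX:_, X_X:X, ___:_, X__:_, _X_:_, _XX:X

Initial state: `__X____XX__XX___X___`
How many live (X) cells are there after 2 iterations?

_______XX__XX_______
_______XX__XX_______
count of X: 4

4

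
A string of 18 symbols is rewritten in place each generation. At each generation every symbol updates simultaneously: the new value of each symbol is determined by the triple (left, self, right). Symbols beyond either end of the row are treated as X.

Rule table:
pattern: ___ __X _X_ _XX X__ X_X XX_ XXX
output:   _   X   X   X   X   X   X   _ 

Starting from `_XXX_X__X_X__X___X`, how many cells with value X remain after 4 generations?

XX_XXXXXXXXXXXX_XX
_XXX__________XXX_
XX_XX________XX_XX
_XXXXX______XXXXX_
count of X: 10

10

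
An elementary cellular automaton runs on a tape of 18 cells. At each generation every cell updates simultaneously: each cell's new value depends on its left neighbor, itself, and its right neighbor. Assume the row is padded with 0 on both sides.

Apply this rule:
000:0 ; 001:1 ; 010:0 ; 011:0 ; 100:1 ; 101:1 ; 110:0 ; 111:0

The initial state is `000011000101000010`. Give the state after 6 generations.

101011010101011010

000100101010100101
001011010101011010
010100101010100101
101011010101011010
010100101010100101  (repeats generation 3; period 2)
generation 6: 101011010101011010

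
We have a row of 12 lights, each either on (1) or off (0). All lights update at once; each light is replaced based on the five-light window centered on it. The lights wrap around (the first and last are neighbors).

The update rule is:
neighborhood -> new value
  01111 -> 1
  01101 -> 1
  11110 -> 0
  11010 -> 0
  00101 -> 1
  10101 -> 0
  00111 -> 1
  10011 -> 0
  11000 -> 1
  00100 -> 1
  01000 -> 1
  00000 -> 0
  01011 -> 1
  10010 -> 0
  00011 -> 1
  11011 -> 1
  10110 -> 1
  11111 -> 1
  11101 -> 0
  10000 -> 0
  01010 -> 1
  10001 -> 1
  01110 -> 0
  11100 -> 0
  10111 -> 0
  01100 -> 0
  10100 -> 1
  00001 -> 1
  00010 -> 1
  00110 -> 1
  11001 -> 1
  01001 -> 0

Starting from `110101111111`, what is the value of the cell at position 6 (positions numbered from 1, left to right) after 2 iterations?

1

000010111111
101111011100
position 6 holds 1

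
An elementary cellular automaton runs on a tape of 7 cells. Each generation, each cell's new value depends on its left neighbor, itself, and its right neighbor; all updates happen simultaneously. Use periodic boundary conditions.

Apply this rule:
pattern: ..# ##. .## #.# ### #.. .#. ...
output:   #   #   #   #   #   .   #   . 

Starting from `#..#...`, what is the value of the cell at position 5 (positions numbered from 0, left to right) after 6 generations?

#

generation 1: #.##..#
generation 2: ####.##
generation 3: #######
generation 4: #######  (fixed point — unchanged through generation 6)
position 5 holds #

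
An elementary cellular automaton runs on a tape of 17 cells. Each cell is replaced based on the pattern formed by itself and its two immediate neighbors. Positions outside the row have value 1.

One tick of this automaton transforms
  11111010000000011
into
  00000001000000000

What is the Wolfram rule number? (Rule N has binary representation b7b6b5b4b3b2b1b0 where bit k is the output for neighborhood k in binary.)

position 0: 111 → 0  (bit 7 = 0)
position 4: 110 → 0  (bit 6 = 0)
position 5: 101 → 0  (bit 5 = 0)
position 7: 100 → 1  (bit 4 = 1)
position 15: 011 → 0  (bit 3 = 0)
position 6: 010 → 0  (bit 2 = 0)
position 14: 001 → 0  (bit 1 = 0)
position 8: 000 → 0  (bit 0 = 0)
bits b7..b0 = 00010000 = 16

16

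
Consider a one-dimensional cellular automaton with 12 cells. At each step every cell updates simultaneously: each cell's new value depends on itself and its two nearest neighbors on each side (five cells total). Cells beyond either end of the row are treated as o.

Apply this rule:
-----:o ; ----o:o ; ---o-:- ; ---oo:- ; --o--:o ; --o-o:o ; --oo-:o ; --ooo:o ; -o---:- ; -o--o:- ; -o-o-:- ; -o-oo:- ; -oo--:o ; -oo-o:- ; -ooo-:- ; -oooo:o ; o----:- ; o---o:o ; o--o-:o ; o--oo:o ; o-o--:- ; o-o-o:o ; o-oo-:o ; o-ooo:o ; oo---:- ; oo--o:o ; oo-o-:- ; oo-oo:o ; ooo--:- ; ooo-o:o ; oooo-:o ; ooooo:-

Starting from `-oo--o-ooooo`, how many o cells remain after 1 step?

8

step 1: oooooo-oo---
count of o: 8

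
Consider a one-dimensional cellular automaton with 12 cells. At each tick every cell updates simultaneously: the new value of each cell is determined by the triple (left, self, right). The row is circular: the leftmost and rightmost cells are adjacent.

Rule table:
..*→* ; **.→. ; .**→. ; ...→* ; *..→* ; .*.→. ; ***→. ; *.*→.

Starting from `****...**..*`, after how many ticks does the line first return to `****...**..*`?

2

....***..**.
****...**..*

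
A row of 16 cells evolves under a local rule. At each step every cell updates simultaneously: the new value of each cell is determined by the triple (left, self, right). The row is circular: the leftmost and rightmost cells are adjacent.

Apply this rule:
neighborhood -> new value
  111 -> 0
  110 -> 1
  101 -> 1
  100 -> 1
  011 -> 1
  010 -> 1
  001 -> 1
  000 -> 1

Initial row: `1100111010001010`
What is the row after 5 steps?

1111101111111111

1111101111111111
0000111000000000
1111101111111111  (repeats step 1; period 2)
step 5: 1111101111111111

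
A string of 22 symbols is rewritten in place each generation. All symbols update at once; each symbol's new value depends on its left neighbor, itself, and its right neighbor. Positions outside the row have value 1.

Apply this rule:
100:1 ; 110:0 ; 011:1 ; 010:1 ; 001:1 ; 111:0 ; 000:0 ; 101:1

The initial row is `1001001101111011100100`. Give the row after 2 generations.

generation 1: 0111111011000110011111
generation 2: 1100000110101101110000

1100000110101101110000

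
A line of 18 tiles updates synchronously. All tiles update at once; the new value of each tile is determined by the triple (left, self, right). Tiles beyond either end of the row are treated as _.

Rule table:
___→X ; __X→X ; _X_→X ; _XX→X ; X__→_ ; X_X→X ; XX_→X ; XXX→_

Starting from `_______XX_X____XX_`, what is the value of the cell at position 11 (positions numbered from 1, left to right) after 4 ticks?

tick 1: XXXXXXXXXXX_XXXXX_
tick 2: X_________XXX___X_
tick 3: X_XXXXXXXXX_X_XXX_
tick 4: XXX_______XXXXX_X_
position 11 holds X

X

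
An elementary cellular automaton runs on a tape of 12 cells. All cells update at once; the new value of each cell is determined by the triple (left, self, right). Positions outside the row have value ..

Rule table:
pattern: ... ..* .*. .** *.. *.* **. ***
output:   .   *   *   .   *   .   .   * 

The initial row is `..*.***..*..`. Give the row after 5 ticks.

******.**...

tick 1: .**..*.****.
tick 2: *..***..**.*
tick 3: ***.*.**...*
tick 4: .*..*...*.**
tick 5: ******.**...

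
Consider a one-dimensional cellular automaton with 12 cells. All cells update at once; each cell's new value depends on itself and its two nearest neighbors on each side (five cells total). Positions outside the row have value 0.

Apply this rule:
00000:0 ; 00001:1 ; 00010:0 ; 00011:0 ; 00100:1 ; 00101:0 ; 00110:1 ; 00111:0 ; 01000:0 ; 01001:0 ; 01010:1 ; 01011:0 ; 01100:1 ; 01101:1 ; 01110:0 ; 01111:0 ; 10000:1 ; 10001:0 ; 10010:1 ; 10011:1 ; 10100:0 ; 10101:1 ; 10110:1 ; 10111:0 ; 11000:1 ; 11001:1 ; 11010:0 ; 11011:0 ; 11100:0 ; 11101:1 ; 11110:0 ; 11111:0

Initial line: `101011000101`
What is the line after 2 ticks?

011011100010
011000010010

011000010010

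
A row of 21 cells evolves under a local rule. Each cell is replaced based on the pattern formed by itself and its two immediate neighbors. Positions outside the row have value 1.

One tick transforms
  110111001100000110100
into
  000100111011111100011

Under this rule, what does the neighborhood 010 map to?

0

At position 18 the neighborhood is 010; the next row has 0 there.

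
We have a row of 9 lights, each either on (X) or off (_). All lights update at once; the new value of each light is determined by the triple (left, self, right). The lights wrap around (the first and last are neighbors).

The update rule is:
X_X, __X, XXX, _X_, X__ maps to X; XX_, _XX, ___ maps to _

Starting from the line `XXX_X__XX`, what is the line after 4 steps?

XXX_XX_XX

XX_XXXX_X
X_X_XX_X_
XXXX__XXX
XXX_XX_XX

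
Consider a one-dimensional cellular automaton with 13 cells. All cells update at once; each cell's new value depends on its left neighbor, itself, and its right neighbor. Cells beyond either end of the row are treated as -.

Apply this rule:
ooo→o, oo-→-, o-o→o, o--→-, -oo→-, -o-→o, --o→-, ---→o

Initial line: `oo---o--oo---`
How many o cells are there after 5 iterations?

10

---o-o-----oo
oo-ooo-ooo---
--o-o-o-o--oo
o-ooooooo----
oo-ooooo--ooo
count of o: 10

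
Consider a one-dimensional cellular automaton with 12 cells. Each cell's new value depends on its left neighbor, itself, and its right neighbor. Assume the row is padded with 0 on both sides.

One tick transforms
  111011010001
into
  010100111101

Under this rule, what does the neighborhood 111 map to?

At position 1 the neighborhood is 111; the next row has 1 there.

1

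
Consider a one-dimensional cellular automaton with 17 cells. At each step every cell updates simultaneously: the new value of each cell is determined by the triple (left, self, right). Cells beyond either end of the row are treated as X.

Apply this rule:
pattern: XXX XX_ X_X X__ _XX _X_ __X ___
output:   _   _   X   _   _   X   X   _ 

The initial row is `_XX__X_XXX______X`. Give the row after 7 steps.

X___XXX________X_
___X__________XXX
__XX_________X___
_X__________XX__X
XX_________X___X_
__________XX__XXX
_________X___X___

_________X___X___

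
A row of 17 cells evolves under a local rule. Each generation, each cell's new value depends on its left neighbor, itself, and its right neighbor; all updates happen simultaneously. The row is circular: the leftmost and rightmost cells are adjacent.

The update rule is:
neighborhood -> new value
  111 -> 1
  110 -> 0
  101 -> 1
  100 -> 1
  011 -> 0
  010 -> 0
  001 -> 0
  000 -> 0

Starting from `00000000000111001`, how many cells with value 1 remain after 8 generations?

generation 1: 10000000000010100
generation 2: 01000000000001010
generation 3: 00100000000000101
generation 4: 10010000000000010
generation 5: 01001000000000001
generation 6: 10100100000000000
generation 7: 01010010000000000
generation 8: 00101001000000000
count of 1: 3

3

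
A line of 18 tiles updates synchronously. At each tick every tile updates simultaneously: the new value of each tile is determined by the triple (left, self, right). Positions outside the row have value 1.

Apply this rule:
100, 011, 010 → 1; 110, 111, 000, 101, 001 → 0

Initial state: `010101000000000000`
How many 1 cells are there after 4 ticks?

010101100000000000
010101010000000000
010101011000000000
010101010100000000
count of 1: 5

5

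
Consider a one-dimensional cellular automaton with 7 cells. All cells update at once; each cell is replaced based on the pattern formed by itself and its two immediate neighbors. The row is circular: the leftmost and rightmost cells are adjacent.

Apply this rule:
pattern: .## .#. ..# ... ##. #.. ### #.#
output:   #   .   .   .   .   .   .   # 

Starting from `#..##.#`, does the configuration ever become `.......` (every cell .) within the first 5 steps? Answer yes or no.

...#.##
....##.
....#..
.......
all cells are . at step 4

yes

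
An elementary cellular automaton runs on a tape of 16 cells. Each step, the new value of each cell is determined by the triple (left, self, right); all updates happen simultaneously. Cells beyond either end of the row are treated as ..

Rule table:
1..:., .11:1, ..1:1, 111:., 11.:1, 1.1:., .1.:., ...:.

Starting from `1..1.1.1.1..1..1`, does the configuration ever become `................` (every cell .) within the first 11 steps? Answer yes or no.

no

..1........1..1.
.1........1..1..
1........1..1...
........1..1....
.......1..1.....
......1..1......
.....1..1.......
....1..1........
...1..1.........
..1..1..........
.1..1...........
step 11 is .1..1..........., still not uniform .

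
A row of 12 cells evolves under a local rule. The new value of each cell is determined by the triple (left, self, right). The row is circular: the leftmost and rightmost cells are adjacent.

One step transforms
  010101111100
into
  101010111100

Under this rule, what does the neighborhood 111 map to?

1

At position 6 the neighborhood is 111; the next row has 1 there.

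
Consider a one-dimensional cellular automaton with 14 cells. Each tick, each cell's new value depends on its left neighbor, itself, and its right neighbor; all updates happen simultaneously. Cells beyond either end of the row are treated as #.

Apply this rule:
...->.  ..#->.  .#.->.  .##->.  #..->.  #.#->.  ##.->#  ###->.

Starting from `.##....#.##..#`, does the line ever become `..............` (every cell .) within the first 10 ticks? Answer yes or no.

yes

..#.......#...
..............
all cells are . at tick 2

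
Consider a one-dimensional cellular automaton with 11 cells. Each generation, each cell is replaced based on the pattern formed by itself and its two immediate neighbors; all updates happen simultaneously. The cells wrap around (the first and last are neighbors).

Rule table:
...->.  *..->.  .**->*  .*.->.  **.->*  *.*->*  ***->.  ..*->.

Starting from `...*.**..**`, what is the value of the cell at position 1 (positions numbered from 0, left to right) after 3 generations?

....***..**
....*.*..**
.....*...**
position 1 holds .

.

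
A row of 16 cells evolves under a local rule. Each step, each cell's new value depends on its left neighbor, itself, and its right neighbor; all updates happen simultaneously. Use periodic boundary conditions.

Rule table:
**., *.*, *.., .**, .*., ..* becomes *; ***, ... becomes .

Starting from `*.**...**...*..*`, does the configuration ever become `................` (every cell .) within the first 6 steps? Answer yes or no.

no

*****.****.*****
....***..***....
...**.****.**...
..*****..*****..
.**...****...**.
****.**..**.****
step 6 is ****.**..**.****, still not uniform .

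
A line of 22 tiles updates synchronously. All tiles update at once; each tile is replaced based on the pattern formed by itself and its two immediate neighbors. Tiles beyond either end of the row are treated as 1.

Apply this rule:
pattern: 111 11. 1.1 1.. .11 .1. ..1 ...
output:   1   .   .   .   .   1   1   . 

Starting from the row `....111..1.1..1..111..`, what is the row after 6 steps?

...1.1..11.1.11.1.1..1
..11.1.1...1....1.1.1.
.1...1.1..11...11.1.1.
.1..11.1.1....1...1.1.
.1.1...1.1...11..11.1.
.1.1..11.1..1...1...1.

.1.1..11.1..1...1...1.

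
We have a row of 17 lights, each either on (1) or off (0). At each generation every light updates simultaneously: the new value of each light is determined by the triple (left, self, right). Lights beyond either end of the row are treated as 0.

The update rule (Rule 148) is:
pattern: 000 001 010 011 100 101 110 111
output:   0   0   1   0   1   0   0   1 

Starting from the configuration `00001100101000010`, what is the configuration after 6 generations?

00000010101100011
00000010100010000
00000010110011000
00000010001000100
00000011001100110
00000000100010001

00000000100010001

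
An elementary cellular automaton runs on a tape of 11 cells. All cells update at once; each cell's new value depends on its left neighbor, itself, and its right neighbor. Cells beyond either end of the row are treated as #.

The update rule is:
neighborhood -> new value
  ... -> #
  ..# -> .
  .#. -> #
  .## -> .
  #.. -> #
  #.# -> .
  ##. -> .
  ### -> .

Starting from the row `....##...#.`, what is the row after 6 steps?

.##......#.

###...##.#.
...##....#.
##...###.#.
..##.....#.
#...####.#.
.##......#.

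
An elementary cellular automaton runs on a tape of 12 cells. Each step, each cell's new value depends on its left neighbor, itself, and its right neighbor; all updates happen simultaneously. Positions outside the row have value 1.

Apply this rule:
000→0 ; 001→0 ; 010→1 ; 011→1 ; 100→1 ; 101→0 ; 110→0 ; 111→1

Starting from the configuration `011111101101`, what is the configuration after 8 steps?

011010101101

011111001001
011110101101
011100101001
011010101101
010010101001
011010101101  (repeats step 4; period 2)
step 8: 011010101101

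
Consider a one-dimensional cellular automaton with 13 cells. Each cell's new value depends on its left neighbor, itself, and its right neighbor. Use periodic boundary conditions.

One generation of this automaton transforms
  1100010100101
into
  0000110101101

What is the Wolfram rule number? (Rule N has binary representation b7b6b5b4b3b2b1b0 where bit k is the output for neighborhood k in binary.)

14

position 0: 111 → 0  (bit 7 = 0)
position 1: 110 → 0  (bit 6 = 0)
position 6: 101 → 0  (bit 5 = 0)
position 2: 100 → 0  (bit 4 = 0)
position 12: 011 → 1  (bit 3 = 1)
position 5: 010 → 1  (bit 2 = 1)
position 4: 001 → 1  (bit 1 = 1)
position 3: 000 → 0  (bit 0 = 0)
bits b7..b0 = 00001110 = 14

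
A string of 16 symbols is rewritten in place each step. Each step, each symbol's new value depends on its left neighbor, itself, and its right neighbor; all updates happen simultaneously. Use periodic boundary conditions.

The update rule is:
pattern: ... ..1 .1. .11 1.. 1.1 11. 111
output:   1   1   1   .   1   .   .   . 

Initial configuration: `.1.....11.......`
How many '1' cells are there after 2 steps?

step 1: 1111111..1111111
step 2: .......11.......
count of 1: 2

2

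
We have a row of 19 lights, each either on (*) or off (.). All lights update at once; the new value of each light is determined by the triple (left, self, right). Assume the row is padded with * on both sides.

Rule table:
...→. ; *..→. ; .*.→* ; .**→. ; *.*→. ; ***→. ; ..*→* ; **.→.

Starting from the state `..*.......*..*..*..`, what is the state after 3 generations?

generation 1: .**......**.**.**.*
generation 2: ........*..........
generation 3: .......**.........*

.......**.........*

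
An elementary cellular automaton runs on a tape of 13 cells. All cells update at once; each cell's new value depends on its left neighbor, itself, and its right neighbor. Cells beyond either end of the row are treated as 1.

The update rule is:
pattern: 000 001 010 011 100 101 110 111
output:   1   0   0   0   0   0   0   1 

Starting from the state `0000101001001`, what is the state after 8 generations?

0111001111100

generation 1: 0110000000000
generation 2: 0000111111110
generation 3: 0110011111100
generation 4: 0000001111000
generation 5: 0111100110010
generation 6: 0011000000000
generation 7: 0000011111110
generation 8: 0111001111100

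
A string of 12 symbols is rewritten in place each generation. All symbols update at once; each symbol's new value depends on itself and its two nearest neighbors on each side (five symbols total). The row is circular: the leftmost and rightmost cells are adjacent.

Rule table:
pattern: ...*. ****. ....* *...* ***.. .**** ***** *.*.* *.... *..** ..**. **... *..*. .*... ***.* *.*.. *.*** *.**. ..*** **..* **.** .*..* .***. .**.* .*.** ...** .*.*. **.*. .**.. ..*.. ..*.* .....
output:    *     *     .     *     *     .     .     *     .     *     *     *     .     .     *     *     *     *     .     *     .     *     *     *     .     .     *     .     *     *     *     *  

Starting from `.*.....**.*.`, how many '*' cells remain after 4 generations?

9

generation 1: .*..*..**.**
generation 2: .**.*****.**
generation 3: .**.*..**.**
generation 4: .**.*****.**
count of *: 9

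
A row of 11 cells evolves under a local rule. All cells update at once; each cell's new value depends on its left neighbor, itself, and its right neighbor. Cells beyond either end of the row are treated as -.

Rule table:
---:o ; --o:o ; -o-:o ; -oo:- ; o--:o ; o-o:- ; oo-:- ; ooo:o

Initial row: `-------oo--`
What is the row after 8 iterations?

oooooo-ooo-

ooooooo--oo
-ooooo-oo--
o-ooo----oo
o--o-oooo--
oooo--oo-oo
-oo-oo-----
o-----ooooo
oooooo-ooo-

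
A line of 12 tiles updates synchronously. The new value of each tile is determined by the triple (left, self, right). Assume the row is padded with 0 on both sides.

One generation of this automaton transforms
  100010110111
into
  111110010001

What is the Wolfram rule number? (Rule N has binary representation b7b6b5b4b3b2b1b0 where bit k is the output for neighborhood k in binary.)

position 10: 111 → 0  (bit 7 = 0)
position 7: 110 → 1  (bit 6 = 1)
position 5: 101 → 0  (bit 5 = 0)
position 1: 100 → 1  (bit 4 = 1)
position 6: 011 → 0  (bit 3 = 0)
position 0: 010 → 1  (bit 2 = 1)
position 3: 001 → 1  (bit 1 = 1)
position 2: 000 → 1  (bit 0 = 1)
bits b7..b0 = 01010111 = 87

87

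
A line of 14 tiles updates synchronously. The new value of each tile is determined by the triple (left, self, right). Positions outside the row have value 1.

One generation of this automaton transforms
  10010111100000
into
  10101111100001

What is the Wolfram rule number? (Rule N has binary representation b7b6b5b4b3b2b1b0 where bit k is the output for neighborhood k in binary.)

234

position 6: 111 → 1  (bit 7 = 1)
position 0: 110 → 1  (bit 6 = 1)
position 4: 101 → 1  (bit 5 = 1)
position 1: 100 → 0  (bit 4 = 0)
position 5: 011 → 1  (bit 3 = 1)
position 3: 010 → 0  (bit 2 = 0)
position 2: 001 → 1  (bit 1 = 1)
position 10: 000 → 0  (bit 0 = 0)
bits b7..b0 = 11101010 = 234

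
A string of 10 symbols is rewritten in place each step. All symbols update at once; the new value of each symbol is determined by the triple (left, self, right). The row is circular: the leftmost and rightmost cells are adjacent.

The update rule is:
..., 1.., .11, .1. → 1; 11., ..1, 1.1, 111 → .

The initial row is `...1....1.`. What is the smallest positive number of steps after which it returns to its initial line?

11.1111.11
...1....1.

2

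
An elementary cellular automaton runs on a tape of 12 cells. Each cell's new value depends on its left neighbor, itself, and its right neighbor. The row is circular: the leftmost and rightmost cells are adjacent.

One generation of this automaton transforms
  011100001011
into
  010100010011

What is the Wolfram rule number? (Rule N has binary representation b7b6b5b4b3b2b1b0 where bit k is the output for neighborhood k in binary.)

position 2: 111 → 0  (bit 7 = 0)
position 3: 110 → 1  (bit 6 = 1)
position 0: 101 → 0  (bit 5 = 0)
position 4: 100 → 0  (bit 4 = 0)
position 1: 011 → 1  (bit 3 = 1)
position 8: 010 → 0  (bit 2 = 0)
position 7: 001 → 1  (bit 1 = 1)
position 5: 000 → 0  (bit 0 = 0)
bits b7..b0 = 01001010 = 74

74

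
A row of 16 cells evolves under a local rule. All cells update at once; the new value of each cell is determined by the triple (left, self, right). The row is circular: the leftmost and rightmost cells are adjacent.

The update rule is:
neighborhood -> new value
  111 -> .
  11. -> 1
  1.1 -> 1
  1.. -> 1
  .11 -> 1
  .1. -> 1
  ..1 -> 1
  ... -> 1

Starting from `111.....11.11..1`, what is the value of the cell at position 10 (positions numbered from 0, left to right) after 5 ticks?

tick 1: ..11111111111111
tick 2: 111............1
tick 3: ..11111111111111  (repeats tick 1; period 2)
tick 5: ..11111111111111
position 10 holds 1

1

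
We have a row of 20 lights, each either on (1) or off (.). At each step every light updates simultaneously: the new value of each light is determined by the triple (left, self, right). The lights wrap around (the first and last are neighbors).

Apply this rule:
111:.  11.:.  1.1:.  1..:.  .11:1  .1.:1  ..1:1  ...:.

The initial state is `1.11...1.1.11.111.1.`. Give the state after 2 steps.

1.1..11..1.1.11..11.

step 1: 1.1...11.1.1..1...1.
step 2: 1.1..11..1.1.11..11.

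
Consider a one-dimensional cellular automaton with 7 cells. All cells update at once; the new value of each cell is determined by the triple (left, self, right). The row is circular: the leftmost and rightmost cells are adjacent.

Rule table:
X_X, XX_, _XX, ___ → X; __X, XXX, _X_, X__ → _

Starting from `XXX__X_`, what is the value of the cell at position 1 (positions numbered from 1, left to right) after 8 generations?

X_X___X
XX__X_X
_X___XX
X__X_XX
X___XX_
__X_XXX
___XX_X
_X_XXX_
position 1 holds _

_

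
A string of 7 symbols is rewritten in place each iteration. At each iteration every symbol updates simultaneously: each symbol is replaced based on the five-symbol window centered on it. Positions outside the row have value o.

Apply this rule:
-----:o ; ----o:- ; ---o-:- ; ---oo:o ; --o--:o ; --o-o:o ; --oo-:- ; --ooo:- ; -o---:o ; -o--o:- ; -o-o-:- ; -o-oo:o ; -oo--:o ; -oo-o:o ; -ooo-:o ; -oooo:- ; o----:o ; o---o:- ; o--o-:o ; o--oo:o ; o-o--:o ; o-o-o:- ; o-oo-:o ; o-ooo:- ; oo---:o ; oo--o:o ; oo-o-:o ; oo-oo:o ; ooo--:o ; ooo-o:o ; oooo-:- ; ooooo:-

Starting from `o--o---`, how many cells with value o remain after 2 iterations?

iteration 1: ooooo-o
iteration 2: ----oo-
count of o: 2

2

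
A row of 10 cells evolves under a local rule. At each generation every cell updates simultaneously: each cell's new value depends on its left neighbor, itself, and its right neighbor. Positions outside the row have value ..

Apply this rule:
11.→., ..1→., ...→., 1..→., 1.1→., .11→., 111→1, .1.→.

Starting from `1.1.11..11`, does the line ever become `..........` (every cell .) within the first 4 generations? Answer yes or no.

yes

..........
all cells are . at generation 1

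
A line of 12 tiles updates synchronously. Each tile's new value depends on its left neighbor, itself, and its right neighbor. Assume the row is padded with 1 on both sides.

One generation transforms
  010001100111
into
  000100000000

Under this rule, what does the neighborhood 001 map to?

0

At position 4 the neighborhood is 001; the next row has 0 there.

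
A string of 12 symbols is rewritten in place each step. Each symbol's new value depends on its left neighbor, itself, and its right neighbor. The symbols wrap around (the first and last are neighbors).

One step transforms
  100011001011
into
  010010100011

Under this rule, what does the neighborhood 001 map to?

0

At position 3 the neighborhood is 001; the next row has 0 there.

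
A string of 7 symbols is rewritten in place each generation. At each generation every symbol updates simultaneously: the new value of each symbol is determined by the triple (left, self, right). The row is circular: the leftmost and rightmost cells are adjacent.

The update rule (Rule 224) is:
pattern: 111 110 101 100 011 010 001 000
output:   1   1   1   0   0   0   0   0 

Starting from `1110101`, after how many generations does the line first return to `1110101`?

7

generation 1: 1111010
generation 2: 0111101
generation 3: 1011110
generation 4: 0101111
generation 5: 1010111
generation 6: 1101011
generation 7: 1110101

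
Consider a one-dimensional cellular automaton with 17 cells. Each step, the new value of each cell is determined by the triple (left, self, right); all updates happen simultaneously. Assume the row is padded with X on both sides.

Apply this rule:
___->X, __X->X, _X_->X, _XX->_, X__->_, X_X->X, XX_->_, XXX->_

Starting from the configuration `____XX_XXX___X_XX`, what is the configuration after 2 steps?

_XXX__X____XXXX__
X____XX_XXX_____X

X____XX_XXX_____X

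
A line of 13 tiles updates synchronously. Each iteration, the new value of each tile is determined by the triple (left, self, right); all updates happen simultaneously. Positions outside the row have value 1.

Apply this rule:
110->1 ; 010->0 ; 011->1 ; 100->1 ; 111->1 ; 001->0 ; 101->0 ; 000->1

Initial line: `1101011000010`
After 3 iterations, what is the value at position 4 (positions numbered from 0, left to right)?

iteration 1: 1100011111000
iteration 2: 1111011111110
iteration 3: 1111011111110
position 4 holds 0

0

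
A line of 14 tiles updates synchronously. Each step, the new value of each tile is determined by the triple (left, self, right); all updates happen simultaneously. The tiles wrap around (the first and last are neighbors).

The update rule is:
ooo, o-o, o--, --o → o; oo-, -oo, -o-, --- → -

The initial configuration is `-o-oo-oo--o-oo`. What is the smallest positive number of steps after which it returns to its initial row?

o-o--o--oo-o--
-o-oo-oo--o-oo

2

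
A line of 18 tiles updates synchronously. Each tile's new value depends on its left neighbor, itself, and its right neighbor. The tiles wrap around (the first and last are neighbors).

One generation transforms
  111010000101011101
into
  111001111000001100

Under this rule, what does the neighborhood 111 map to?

1

At position 0 the neighborhood is 111; the next row has 1 there.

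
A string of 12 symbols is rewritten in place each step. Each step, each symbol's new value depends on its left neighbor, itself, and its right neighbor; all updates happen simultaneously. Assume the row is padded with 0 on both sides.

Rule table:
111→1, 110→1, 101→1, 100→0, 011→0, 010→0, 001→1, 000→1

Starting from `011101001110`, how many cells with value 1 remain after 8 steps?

101110010110
010110101010
101011010100
010101101001
101010110010
010101010100
101010101001
010101010010
count of 1: 5

5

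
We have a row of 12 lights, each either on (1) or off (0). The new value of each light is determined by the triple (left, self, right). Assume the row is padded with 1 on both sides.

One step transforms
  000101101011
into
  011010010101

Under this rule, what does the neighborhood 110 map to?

0

At position 6 the neighborhood is 110; the next row has 0 there.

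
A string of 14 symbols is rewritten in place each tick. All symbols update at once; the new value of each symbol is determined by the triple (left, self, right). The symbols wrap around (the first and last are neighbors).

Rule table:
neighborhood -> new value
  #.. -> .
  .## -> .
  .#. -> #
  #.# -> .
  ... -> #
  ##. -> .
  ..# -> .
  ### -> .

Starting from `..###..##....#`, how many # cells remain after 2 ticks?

..........##.#
.########....#
count of #: 9

9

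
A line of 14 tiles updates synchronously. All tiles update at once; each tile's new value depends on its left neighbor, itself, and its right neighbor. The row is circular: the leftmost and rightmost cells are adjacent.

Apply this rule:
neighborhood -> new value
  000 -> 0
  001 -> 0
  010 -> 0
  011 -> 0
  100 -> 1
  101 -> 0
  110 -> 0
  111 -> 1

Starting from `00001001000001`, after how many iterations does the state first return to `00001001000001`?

14

10000100100000
01000010010000
00100001001000
00010000100100
00001000010010
00000100001001
10000010000100
01000001000010
00100000100001
10010000010000
01001000001000
00100100000100
00010010000010
00001001000001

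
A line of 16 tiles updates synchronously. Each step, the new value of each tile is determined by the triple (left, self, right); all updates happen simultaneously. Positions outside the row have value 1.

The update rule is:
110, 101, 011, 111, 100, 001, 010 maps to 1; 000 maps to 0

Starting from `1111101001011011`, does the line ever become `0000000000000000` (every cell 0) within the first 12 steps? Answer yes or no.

no

1111111111111111
1111111111111111  (fixed point — unchanged through step 12)
step 12 is 1111111111111111, still not uniform 0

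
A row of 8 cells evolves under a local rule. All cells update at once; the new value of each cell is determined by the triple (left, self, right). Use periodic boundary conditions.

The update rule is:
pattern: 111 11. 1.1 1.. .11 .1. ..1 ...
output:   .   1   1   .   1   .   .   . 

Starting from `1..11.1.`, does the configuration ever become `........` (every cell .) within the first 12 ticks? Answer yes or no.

yes

...111.1
...1.11.
....111.
....1.1.
.....1..
........
all cells are . at tick 6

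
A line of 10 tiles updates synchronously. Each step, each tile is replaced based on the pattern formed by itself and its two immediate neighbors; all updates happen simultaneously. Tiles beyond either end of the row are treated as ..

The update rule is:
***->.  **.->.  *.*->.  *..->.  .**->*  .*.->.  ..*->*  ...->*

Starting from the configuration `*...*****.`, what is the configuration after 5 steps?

***...***.

..***.....
***...****
*...***...
..***...**
***...***.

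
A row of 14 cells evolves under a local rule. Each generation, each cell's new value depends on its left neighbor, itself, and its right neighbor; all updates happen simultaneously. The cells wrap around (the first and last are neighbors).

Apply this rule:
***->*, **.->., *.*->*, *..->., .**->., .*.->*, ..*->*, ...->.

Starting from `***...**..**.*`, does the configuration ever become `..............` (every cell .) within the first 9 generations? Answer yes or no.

generation 1: **...*...*..*.
generation 2: ....**..**.***
generation 3: ...*...*..*.*.
generation 4: ..**..**.****.
generation 5: .*...*..*.**..
generation 6: **..**.***....
generation 7: ...*..*.*....*
generation 8: ..**.****...**
generation 9: .*..*.**...*..
generation 9 is .*..*.**...*.., still not uniform .

no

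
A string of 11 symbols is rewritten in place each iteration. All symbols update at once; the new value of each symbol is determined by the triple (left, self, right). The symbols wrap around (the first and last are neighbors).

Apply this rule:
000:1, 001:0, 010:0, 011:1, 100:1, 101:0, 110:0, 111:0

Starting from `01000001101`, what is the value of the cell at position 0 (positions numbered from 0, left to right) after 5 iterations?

00111101000
10100000111
00011110100
11010000011
00001111010
position 0 holds 0

0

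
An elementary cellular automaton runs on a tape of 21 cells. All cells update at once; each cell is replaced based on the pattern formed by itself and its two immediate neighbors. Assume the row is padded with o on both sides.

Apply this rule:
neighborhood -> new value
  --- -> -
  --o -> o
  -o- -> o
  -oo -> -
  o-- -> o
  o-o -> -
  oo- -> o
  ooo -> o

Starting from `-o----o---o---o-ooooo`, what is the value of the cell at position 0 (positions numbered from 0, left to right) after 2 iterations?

-

-oo--ooo-ooo-oo--oooo
--ooo-oo--oo--ooo-ooo
position 0 holds -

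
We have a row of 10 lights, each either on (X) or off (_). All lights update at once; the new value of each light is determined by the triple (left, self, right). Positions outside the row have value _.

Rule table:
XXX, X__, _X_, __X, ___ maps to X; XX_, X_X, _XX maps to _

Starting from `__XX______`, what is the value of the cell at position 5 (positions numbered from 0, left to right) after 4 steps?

XX__XXXXXX
__XX_XXXX_
XX____XX_X
__XXXX___X
position 5 holds X

X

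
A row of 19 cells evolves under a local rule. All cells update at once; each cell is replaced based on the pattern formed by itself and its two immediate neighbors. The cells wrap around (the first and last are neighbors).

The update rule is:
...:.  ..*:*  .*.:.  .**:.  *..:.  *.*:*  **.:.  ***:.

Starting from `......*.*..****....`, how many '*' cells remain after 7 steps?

.....*.*..*........
....*.*..*.........
...*.*..*..........
..*.*..*...........
.*.*..*............
*.*..*.............
.*..*.............*
count of *: 3

3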